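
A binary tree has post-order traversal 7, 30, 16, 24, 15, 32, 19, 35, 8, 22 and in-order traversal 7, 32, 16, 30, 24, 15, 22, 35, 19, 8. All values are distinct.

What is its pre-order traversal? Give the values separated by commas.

The last element of post-order is the root; it splits in-order into left and right subtrees.
Root 22: left subtree has 6 nodes {7, 32, 16, 30, 24, 15}, right has 3 {35, 19, 8}.
  Root 32: left subtree has 1 node {7}, right has 4 {16, 30, 24, 15}.
    Root 15: left subtree has 3 nodes {16, 30, 24}, right has 0 { }.
      Root 24: left subtree has 2 nodes {16, 30}, right has 0 { }.
        Root 16: left subtree has 0 nodes { }, right has 1 {30}.
  Root 8: left subtree has 2 nodes {35, 19}, right has 0 { }.
    Root 35: left subtree has 0 nodes { }, right has 1 {19}.

22, 32, 7, 15, 24, 16, 30, 8, 35, 19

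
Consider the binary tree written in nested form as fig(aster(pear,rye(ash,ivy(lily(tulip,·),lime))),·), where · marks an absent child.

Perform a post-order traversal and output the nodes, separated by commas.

pear, ash, tulip, lily, lime, ivy, rye, aster, fig

Post-order visits the left subtree, then the right subtree, then the node.
At fig: go left to aster.
  At aster: go left to pear.
    pear is a leaf — visit pear.
  At aster: go right to rye.
    At rye: go left to ash.
      ash is a leaf — visit ash.
    At rye: go right to ivy.
      At ivy: go left to lily.
        At lily: go left to tulip.
          tulip is a leaf — visit tulip.
        At lily: no right child.
        Visit lily.
      At ivy: go right to lime.
        lime is a leaf — visit lime.
      Visit ivy.
    Visit rye.
  Visit aster.
At fig: no right child.
Visit fig.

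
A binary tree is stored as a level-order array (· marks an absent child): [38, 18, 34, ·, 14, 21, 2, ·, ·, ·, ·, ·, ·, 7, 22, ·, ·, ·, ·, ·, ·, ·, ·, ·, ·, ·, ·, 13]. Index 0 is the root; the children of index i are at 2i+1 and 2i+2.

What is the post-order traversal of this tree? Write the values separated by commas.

14, 18, 21, 13, 7, 22, 2, 34, 38

Post-order visits the left subtree, then the right subtree, then the node.
At 38: go left to 18.
  At 18: no left child.
  At 18: go right to 14.
    14 is a leaf — visit 14.
  Visit 18.
At 38: go right to 34.
  At 34: go left to 21.
    21 is a leaf — visit 21.
  At 34: go right to 2.
    At 2: go left to 7.
      At 7: go left to 13.
        13 is a leaf — visit 13.
      At 7: no right child.
      Visit 7.
    At 2: go right to 22.
      22 is a leaf — visit 22.
    Visit 2.
  Visit 34.
Visit 38.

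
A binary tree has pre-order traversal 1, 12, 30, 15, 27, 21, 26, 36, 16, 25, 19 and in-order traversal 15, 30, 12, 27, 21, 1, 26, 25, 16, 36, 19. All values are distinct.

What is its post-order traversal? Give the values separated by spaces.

The first element of pre-order is the root; it splits in-order into left and right subtrees.
Root 1: left subtree has 5 nodes {15, 30, 12, 27, 21}, right has 5 {26, 25, 16, 36, 19}.
  Root 12: left subtree has 2 nodes {15, 30}, right has 2 {27, 21}.
    Root 30: left subtree has 1 node {15}, right has 0 { }.
    Root 27: left subtree has 0 nodes { }, right has 1 {21}.
  Root 26: left subtree has 0 nodes { }, right has 4 {25, 16, 36, 19}.
    Root 36: left subtree has 2 nodes {25, 16}, right has 1 {19}.
      Root 16: left subtree has 1 node {25}, right has 0 { }.

15 30 21 27 12 25 16 19 36 26 1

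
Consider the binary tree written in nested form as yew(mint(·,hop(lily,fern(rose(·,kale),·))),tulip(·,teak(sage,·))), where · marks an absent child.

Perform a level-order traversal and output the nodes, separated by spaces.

Level-order visits nodes level by level from the root, left to right within each level.
Level 0: yew
Level 1: mint, tulip
Level 2: hop, teak
Level 3: lily, fern, sage
Level 4: rose
Level 5: kale

yew mint tulip hop teak lily fern sage rose kale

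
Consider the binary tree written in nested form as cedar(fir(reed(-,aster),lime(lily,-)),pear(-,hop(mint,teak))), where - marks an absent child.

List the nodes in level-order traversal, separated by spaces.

cedar fir pear reed lime hop aster lily mint teak

Level-order visits nodes level by level from the root, left to right within each level.
Level 0: cedar
Level 1: fir, pear
Level 2: reed, lime, hop
Level 3: aster, lily, mint, teak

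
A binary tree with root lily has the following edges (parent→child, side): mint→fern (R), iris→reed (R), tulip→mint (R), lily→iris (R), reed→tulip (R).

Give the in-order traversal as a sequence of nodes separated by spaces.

lily iris reed tulip mint fern

In-order visits the left subtree, then the node, then the right subtree.
At lily: no left child.
Visit lily.
At lily: go right to iris.
  At iris: no left child.
  Visit iris.
  At iris: go right to reed.
    At reed: no left child.
    Visit reed.
    At reed: go right to tulip.
      At tulip: no left child.
      Visit tulip.
      At tulip: go right to mint.
        At mint: no left child.
        Visit mint.
        At mint: go right to fern.
          fern is a leaf — visit fern.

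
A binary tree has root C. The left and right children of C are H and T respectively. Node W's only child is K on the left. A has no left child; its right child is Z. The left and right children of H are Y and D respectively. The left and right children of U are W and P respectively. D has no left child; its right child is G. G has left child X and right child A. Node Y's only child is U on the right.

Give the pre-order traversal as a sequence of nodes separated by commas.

Pre-order visits the node, then its left subtree, then its right subtree.
Visit C.
At C: go left to H.
  Visit H.
  At H: go left to Y.
    Visit Y.
    At Y: no left child.
    At Y: go right to U.
      Visit U.
      At U: go left to W.
        Visit W.
        At W: go left to K.
          K is a leaf — visit K.
        At W: no right child.
      At U: go right to P.
        P is a leaf — visit P.
  At H: go right to D.
    Visit D.
    At D: no left child.
    At D: go right to G.
      Visit G.
      At G: go left to X.
        X is a leaf — visit X.
      At G: go right to A.
        Visit A.
        At A: no left child.
        At A: go right to Z.
          Z is a leaf — visit Z.
At C: go right to T.
  T is a leaf — visit T.

C, H, Y, U, W, K, P, D, G, X, A, Z, T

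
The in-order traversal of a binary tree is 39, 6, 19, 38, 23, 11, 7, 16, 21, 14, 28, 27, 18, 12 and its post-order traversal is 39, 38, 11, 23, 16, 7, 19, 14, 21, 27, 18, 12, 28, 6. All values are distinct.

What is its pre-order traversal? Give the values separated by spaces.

6 39 28 21 19 7 23 38 11 16 14 12 18 27

The last element of post-order is the root; it splits in-order into left and right subtrees.
Root 6: left subtree has 1 node {39}, right has 12 {19, 38, 23, 11, 7, 16, 21, 14, 28, 27, 18, 12}.
  Root 28: left subtree has 8 nodes {19, 38, 23, 11, 7, 16, 21, 14}, right has 3 {27, 18, 12}.
    Root 21: left subtree has 6 nodes {19, 38, 23, 11, 7, 16}, right has 1 {14}.
      Root 19: left subtree has 0 nodes { }, right has 5 {38, 23, 11, 7, 16}.
        Root 7: left subtree has 3 nodes {38, 23, 11}, right has 1 {16}.
          Root 23: left subtree has 1 node {38}, right has 1 {11}.
    Root 12: left subtree has 2 nodes {27, 18}, right has 0 { }.
      Root 18: left subtree has 1 node {27}, right has 0 { }.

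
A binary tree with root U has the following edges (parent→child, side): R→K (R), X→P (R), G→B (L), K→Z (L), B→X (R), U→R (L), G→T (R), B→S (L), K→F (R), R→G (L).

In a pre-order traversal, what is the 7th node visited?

Pre-order visits the node, then its left subtree, then its right subtree.
Visit U.
At U: go left to R.
  Visit R.
  At R: go left to G.
    Visit G.
    At G: go left to B.
      Visit B.
      At B: go left to S.
        S is a leaf — visit S.
      At B: go right to X.
        Visit X.
        At X: no left child.
        At X: go right to P.
          P is a leaf — visit P.
    At G: go right to T.
      T is a leaf — visit T.
  At R: go right to K.
    Visit K.
    At K: go left to Z.
      Z is a leaf — visit Z.
    At K: go right to F.
      F is a leaf — visit F.
At U: no right child.
Full pre-order sequence: U, R, G, B, S, X, P, T, K, Z, F.

P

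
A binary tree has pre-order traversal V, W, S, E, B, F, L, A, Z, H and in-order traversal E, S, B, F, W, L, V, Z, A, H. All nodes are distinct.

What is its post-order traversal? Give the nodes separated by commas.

E, F, B, S, L, W, Z, H, A, V

The first element of pre-order is the root; it splits in-order into left and right subtrees.
Root V: left subtree has 6 nodes {E, S, B, F, W, L}, right has 3 {Z, A, H}.
  Root W: left subtree has 4 nodes {E, S, B, F}, right has 1 {L}.
    Root S: left subtree has 1 node {E}, right has 2 {B, F}.
      Root B: left subtree has 0 nodes { }, right has 1 {F}.
  Root A: left subtree has 1 node {Z}, right has 1 {H}.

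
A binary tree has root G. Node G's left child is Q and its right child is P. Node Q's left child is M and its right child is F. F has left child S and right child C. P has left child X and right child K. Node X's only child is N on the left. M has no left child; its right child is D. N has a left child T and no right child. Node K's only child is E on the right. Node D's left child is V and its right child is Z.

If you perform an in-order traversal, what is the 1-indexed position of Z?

In-order visits the left subtree, then the node, then the right subtree.
At G: go left to Q.
  At Q: go left to M.
    At M: no left child.
    Visit M.
    At M: go right to D.
      At D: go left to V.
        V is a leaf — visit V.
      Visit D.
      At D: go right to Z.
        Z is a leaf — visit Z.
  Visit Q.
  At Q: go right to F.
    At F: go left to S.
      S is a leaf — visit S.
    Visit F.
    At F: go right to C.
      C is a leaf — visit C.
Visit G.
At G: go right to P.
  At P: go left to X.
    At X: go left to N.
      At N: go left to T.
        T is a leaf — visit T.
      Visit N.
      At N: no right child.
    Visit X.
    At X: no right child.
  Visit P.
  At P: go right to K.
    At K: no left child.
    Visit K.
    At K: go right to E.
      E is a leaf — visit E.
Full in-order sequence: M, V, D, Z, Q, S, F, C, G, T, N, X, P, K, E.

4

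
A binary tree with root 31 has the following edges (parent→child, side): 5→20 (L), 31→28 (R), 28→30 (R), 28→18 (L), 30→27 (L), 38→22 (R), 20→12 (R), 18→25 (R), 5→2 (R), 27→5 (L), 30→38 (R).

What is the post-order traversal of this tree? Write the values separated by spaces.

25 18 12 20 2 5 27 22 38 30 28 31

Post-order visits the left subtree, then the right subtree, then the node.
At 31: no left child.
At 31: go right to 28.
  At 28: go left to 18.
    At 18: no left child.
    At 18: go right to 25.
      25 is a leaf — visit 25.
    Visit 18.
  At 28: go right to 30.
    At 30: go left to 27.
      At 27: go left to 5.
        At 5: go left to 20.
          At 20: no left child.
          At 20: go right to 12.
            12 is a leaf — visit 12.
          Visit 20.
        At 5: go right to 2.
          2 is a leaf — visit 2.
        Visit 5.
      At 27: no right child.
      Visit 27.
    At 30: go right to 38.
      At 38: no left child.
      At 38: go right to 22.
        22 is a leaf — visit 22.
      Visit 38.
    Visit 30.
  Visit 28.
Visit 31.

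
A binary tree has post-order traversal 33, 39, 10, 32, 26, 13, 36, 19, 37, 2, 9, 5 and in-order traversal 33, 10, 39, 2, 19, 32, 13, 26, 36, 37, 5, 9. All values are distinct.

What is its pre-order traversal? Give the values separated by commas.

5, 2, 10, 33, 39, 37, 19, 36, 13, 32, 26, 9

The last element of post-order is the root; it splits in-order into left and right subtrees.
Root 5: left subtree has 10 nodes {33, 10, 39, 2, 19, 32, 13, 26, 36, 37}, right has 1 {9}.
  Root 2: left subtree has 3 nodes {33, 10, 39}, right has 6 {19, 32, 13, 26, 36, 37}.
    Root 10: left subtree has 1 node {33}, right has 1 {39}.
    Root 37: left subtree has 5 nodes {19, 32, 13, 26, 36}, right has 0 { }.
      Root 19: left subtree has 0 nodes { }, right has 4 {32, 13, 26, 36}.
        Root 36: left subtree has 3 nodes {32, 13, 26}, right has 0 { }.
          Root 13: left subtree has 1 node {32}, right has 1 {26}.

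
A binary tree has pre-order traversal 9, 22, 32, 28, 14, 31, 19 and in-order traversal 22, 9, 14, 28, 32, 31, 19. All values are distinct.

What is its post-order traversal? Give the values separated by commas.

The first element of pre-order is the root; it splits in-order into left and right subtrees.
Root 9: left subtree has 1 node {22}, right has 5 {14, 28, 32, 31, 19}.
  Root 32: left subtree has 2 nodes {14, 28}, right has 2 {31, 19}.
    Root 28: left subtree has 1 node {14}, right has 0 { }.
    Root 31: left subtree has 0 nodes { }, right has 1 {19}.

22, 14, 28, 19, 31, 32, 9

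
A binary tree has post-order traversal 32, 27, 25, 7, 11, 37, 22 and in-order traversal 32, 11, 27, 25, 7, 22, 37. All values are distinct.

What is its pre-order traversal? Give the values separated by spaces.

22 11 32 7 25 27 37

The last element of post-order is the root; it splits in-order into left and right subtrees.
Root 22: left subtree has 5 nodes {32, 11, 27, 25, 7}, right has 1 {37}.
  Root 11: left subtree has 1 node {32}, right has 3 {27, 25, 7}.
    Root 7: left subtree has 2 nodes {27, 25}, right has 0 { }.
      Root 25: left subtree has 1 node {27}, right has 0 { }.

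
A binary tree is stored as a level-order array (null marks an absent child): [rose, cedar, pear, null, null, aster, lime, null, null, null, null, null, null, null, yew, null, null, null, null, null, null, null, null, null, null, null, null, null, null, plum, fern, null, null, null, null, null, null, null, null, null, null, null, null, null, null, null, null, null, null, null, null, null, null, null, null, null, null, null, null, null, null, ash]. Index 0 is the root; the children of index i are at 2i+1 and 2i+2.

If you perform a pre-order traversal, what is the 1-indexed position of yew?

6

Pre-order visits the node, then its left subtree, then its right subtree.
Visit rose.
At rose: go left to cedar.
  cedar is a leaf — visit cedar.
At rose: go right to pear.
  Visit pear.
  At pear: go left to aster.
    aster is a leaf — visit aster.
  At pear: go right to lime.
    Visit lime.
    At lime: no left child.
    At lime: go right to yew.
      Visit yew.
      At yew: go left to plum.
        plum is a leaf — visit plum.
      At yew: go right to fern.
        Visit fern.
        At fern: go left to ash.
          ash is a leaf — visit ash.
        At fern: no right child.
Full pre-order sequence: rose, cedar, pear, aster, lime, yew, plum, fern, ash.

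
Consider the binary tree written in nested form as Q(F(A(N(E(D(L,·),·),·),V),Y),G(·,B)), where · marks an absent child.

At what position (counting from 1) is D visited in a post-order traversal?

2

Post-order visits the left subtree, then the right subtree, then the node.
At Q: go left to F.
  At F: go left to A.
    At A: go left to N.
      At N: go left to E.
        At E: go left to D.
          At D: go left to L.
            L is a leaf — visit L.
          At D: no right child.
          Visit D.
        At E: no right child.
        Visit E.
      At N: no right child.
      Visit N.
    At A: go right to V.
      V is a leaf — visit V.
    Visit A.
  At F: go right to Y.
    Y is a leaf — visit Y.
  Visit F.
At Q: go right to G.
  At G: no left child.
  At G: go right to B.
    B is a leaf — visit B.
  Visit G.
Visit Q.
Full post-order sequence: L, D, E, N, V, A, Y, F, B, G, Q.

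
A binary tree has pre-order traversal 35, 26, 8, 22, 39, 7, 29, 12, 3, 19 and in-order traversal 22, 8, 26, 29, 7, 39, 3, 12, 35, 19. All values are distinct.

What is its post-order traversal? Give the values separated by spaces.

22 8 29 7 3 12 39 26 19 35

The first element of pre-order is the root; it splits in-order into left and right subtrees.
Root 35: left subtree has 8 nodes {22, 8, 26, 29, 7, 39, 3, 12}, right has 1 {19}.
  Root 26: left subtree has 2 nodes {22, 8}, right has 5 {29, 7, 39, 3, 12}.
    Root 8: left subtree has 1 node {22}, right has 0 { }.
    Root 39: left subtree has 2 nodes {29, 7}, right has 2 {3, 12}.
      Root 7: left subtree has 1 node {29}, right has 0 { }.
      Root 12: left subtree has 1 node {3}, right has 0 { }.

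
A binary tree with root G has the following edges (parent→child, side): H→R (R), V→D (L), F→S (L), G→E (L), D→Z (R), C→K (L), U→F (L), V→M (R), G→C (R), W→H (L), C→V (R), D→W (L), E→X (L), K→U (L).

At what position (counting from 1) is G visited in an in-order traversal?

3

In-order visits the left subtree, then the node, then the right subtree.
At G: go left to E.
  At E: go left to X.
    X is a leaf — visit X.
  Visit E.
  At E: no right child.
Visit G.
At G: go right to C.
  At C: go left to K.
    At K: go left to U.
      At U: go left to F.
        At F: go left to S.
          S is a leaf — visit S.
        Visit F.
        At F: no right child.
      Visit U.
      At U: no right child.
    Visit K.
    At K: no right child.
  Visit C.
  At C: go right to V.
    At V: go left to D.
      At D: go left to W.
        At W: go left to H.
          At H: no left child.
          Visit H.
          At H: go right to R.
            R is a leaf — visit R.
        Visit W.
        At W: no right child.
      Visit D.
      At D: go right to Z.
        Z is a leaf — visit Z.
    Visit V.
    At V: go right to M.
      M is a leaf — visit M.
Full in-order sequence: X, E, G, S, F, U, K, C, H, R, W, D, Z, V, M.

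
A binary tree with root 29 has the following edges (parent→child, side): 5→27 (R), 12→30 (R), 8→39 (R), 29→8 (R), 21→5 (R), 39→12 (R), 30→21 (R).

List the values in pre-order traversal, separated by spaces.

Pre-order visits the node, then its left subtree, then its right subtree.
Visit 29.
At 29: no left child.
At 29: go right to 8.
  Visit 8.
  At 8: no left child.
  At 8: go right to 39.
    Visit 39.
    At 39: no left child.
    At 39: go right to 12.
      Visit 12.
      At 12: no left child.
      At 12: go right to 30.
        Visit 30.
        At 30: no left child.
        At 30: go right to 21.
          Visit 21.
          At 21: no left child.
          At 21: go right to 5.
            Visit 5.
            At 5: no left child.
            At 5: go right to 27.
              27 is a leaf — visit 27.

29 8 39 12 30 21 5 27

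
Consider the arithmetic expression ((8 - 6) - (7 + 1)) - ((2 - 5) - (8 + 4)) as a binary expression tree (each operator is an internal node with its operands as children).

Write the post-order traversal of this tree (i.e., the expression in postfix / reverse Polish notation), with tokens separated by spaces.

Post-order on an expression tree gives postfix notation: for each operator, emit left operand, right operand, then the operator.

8 6 - 7 1 + - 2 5 - 8 4 + - -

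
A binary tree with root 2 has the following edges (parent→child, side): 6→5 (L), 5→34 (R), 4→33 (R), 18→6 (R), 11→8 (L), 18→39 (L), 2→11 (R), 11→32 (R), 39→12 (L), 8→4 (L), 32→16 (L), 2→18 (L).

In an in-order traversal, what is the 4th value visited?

5

In-order visits the left subtree, then the node, then the right subtree.
At 2: go left to 18.
  At 18: go left to 39.
    At 39: go left to 12.
      12 is a leaf — visit 12.
    Visit 39.
    At 39: no right child.
  Visit 18.
  At 18: go right to 6.
    At 6: go left to 5.
      At 5: no left child.
      Visit 5.
      At 5: go right to 34.
        34 is a leaf — visit 34.
    Visit 6.
    At 6: no right child.
Visit 2.
At 2: go right to 11.
  At 11: go left to 8.
    At 8: go left to 4.
      At 4: no left child.
      Visit 4.
      At 4: go right to 33.
        33 is a leaf — visit 33.
    Visit 8.
    At 8: no right child.
  Visit 11.
  At 11: go right to 32.
    At 32: go left to 16.
      16 is a leaf — visit 16.
    Visit 32.
    At 32: no right child.
Full in-order sequence: 12, 39, 18, 5, 34, 6, 2, 4, 33, 8, 11, 16, 32.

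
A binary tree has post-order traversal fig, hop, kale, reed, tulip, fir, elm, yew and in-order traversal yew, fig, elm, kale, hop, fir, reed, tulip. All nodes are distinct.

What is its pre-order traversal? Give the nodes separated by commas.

The last element of post-order is the root; it splits in-order into left and right subtrees.
Root yew: left subtree has 0 nodes { }, right has 7 {fig, elm, kale, hop, fir, reed, tulip}.
  Root elm: left subtree has 1 node {fig}, right has 5 {kale, hop, fir, reed, tulip}.
    Root fir: left subtree has 2 nodes {kale, hop}, right has 2 {reed, tulip}.
      Root kale: left subtree has 0 nodes { }, right has 1 {hop}.
      Root tulip: left subtree has 1 node {reed}, right has 0 { }.

yew, elm, fig, fir, kale, hop, tulip, reed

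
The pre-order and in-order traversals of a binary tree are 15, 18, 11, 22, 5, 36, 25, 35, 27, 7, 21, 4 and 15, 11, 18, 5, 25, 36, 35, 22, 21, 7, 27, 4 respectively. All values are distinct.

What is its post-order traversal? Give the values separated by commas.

11, 25, 35, 36, 5, 21, 7, 4, 27, 22, 18, 15

The first element of pre-order is the root; it splits in-order into left and right subtrees.
Root 15: left subtree has 0 nodes { }, right has 11 {11, 18, 5, 25, 36, 35, 22, 21, 7, 27, 4}.
  Root 18: left subtree has 1 node {11}, right has 9 {5, 25, 36, 35, 22, 21, 7, 27, 4}.
    Root 22: left subtree has 4 nodes {5, 25, 36, 35}, right has 4 {21, 7, 27, 4}.
      Root 5: left subtree has 0 nodes { }, right has 3 {25, 36, 35}.
        Root 36: left subtree has 1 node {25}, right has 1 {35}.
      Root 27: left subtree has 2 nodes {21, 7}, right has 1 {4}.
        Root 7: left subtree has 1 node {21}, right has 0 { }.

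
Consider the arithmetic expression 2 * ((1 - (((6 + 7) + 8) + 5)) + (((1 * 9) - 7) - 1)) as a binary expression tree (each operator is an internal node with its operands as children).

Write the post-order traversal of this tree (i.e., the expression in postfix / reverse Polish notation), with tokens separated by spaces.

Post-order on an expression tree gives postfix notation: for each operator, emit left operand, right operand, then the operator.

2 1 6 7 + 8 + 5 + - 1 9 * 7 - 1 - + *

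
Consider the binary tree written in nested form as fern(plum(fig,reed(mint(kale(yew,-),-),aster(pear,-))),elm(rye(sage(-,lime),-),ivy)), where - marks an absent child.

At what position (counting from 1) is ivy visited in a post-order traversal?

12

Post-order visits the left subtree, then the right subtree, then the node.
At fern: go left to plum.
  At plum: go left to fig.
    fig is a leaf — visit fig.
  At plum: go right to reed.
    At reed: go left to mint.
      At mint: go left to kale.
        At kale: go left to yew.
          yew is a leaf — visit yew.
        At kale: no right child.
        Visit kale.
      At mint: no right child.
      Visit mint.
    At reed: go right to aster.
      At aster: go left to pear.
        pear is a leaf — visit pear.
      At aster: no right child.
      Visit aster.
    Visit reed.
  Visit plum.
At fern: go right to elm.
  At elm: go left to rye.
    At rye: go left to sage.
      At sage: no left child.
      At sage: go right to lime.
        lime is a leaf — visit lime.
      Visit sage.
    At rye: no right child.
    Visit rye.
  At elm: go right to ivy.
    ivy is a leaf — visit ivy.
  Visit elm.
Visit fern.
Full post-order sequence: fig, yew, kale, mint, pear, aster, reed, plum, lime, sage, rye, ivy, elm, fern.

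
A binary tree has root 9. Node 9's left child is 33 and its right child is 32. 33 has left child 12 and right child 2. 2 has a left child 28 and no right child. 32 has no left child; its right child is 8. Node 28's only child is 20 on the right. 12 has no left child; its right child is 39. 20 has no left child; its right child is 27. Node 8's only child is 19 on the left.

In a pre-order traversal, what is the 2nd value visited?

33

Pre-order visits the node, then its left subtree, then its right subtree.
Visit 9.
At 9: go left to 33.
  Visit 33.
  At 33: go left to 12.
    Visit 12.
    At 12: no left child.
    At 12: go right to 39.
      39 is a leaf — visit 39.
  At 33: go right to 2.
    Visit 2.
    At 2: go left to 28.
      Visit 28.
      At 28: no left child.
      At 28: go right to 20.
        Visit 20.
        At 20: no left child.
        At 20: go right to 27.
          27 is a leaf — visit 27.
    At 2: no right child.
At 9: go right to 32.
  Visit 32.
  At 32: no left child.
  At 32: go right to 8.
    Visit 8.
    At 8: go left to 19.
      19 is a leaf — visit 19.
    At 8: no right child.
Full pre-order sequence: 9, 33, 12, 39, 2, 28, 20, 27, 32, 8, 19.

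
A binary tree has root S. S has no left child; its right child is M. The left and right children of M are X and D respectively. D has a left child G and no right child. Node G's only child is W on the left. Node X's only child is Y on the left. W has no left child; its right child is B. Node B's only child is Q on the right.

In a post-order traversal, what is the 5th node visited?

Post-order visits the left subtree, then the right subtree, then the node.
At S: no left child.
At S: go right to M.
  At M: go left to X.
    At X: go left to Y.
      Y is a leaf — visit Y.
    At X: no right child.
    Visit X.
  At M: go right to D.
    At D: go left to G.
      At G: go left to W.
        At W: no left child.
        At W: go right to B.
          At B: no left child.
          At B: go right to Q.
            Q is a leaf — visit Q.
          Visit B.
        Visit W.
      At G: no right child.
      Visit G.
    At D: no right child.
    Visit D.
  Visit M.
Visit S.
Full post-order sequence: Y, X, Q, B, W, G, D, M, S.

W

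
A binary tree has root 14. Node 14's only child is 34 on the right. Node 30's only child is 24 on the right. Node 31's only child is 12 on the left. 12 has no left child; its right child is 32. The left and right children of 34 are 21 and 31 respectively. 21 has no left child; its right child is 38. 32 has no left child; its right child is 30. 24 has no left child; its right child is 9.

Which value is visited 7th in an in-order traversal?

30

In-order visits the left subtree, then the node, then the right subtree.
At 14: no left child.
Visit 14.
At 14: go right to 34.
  At 34: go left to 21.
    At 21: no left child.
    Visit 21.
    At 21: go right to 38.
      38 is a leaf — visit 38.
  Visit 34.
  At 34: go right to 31.
    At 31: go left to 12.
      At 12: no left child.
      Visit 12.
      At 12: go right to 32.
        At 32: no left child.
        Visit 32.
        At 32: go right to 30.
          At 30: no left child.
          Visit 30.
          At 30: go right to 24.
            At 24: no left child.
            Visit 24.
            At 24: go right to 9.
              9 is a leaf — visit 9.
    Visit 31.
    At 31: no right child.
Full in-order sequence: 14, 21, 38, 34, 12, 32, 30, 24, 9, 31.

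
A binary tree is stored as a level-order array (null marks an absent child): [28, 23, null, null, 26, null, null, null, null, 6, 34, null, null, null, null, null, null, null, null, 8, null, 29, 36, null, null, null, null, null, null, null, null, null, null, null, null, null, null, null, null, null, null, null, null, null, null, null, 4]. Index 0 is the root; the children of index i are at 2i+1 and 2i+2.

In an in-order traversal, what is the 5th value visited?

In-order visits the left subtree, then the node, then the right subtree.
At 28: go left to 23.
  At 23: no left child.
  Visit 23.
  At 23: go right to 26.
    At 26: go left to 6.
      At 6: go left to 8.
        8 is a leaf — visit 8.
      Visit 6.
      At 6: no right child.
    Visit 26.
    At 26: go right to 34.
      At 34: go left to 29.
        29 is a leaf — visit 29.
      Visit 34.
      At 34: go right to 36.
        At 36: no left child.
        Visit 36.
        At 36: go right to 4.
          4 is a leaf — visit 4.
Visit 28.
At 28: no right child.
Full in-order sequence: 23, 8, 6, 26, 29, 34, 36, 4, 28.

29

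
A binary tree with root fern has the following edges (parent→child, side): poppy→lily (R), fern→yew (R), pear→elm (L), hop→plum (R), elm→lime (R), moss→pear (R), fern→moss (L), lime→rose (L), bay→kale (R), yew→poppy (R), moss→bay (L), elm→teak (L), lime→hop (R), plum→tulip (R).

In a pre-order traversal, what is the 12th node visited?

Pre-order visits the node, then its left subtree, then its right subtree.
Visit fern.
At fern: go left to moss.
  Visit moss.
  At moss: go left to bay.
    Visit bay.
    At bay: no left child.
    At bay: go right to kale.
      kale is a leaf — visit kale.
  At moss: go right to pear.
    Visit pear.
    At pear: go left to elm.
      Visit elm.
      At elm: go left to teak.
        teak is a leaf — visit teak.
      At elm: go right to lime.
        Visit lime.
        At lime: go left to rose.
          rose is a leaf — visit rose.
        At lime: go right to hop.
          Visit hop.
          At hop: no left child.
          At hop: go right to plum.
            Visit plum.
            At plum: no left child.
            At plum: go right to tulip.
              tulip is a leaf — visit tulip.
    At pear: no right child.
At fern: go right to yew.
  Visit yew.
  At yew: no left child.
  At yew: go right to poppy.
    Visit poppy.
    At poppy: no left child.
    At poppy: go right to lily.
      lily is a leaf — visit lily.
Full pre-order sequence: fern, moss, bay, kale, pear, elm, teak, lime, rose, hop, plum, tulip, yew, poppy, lily.

tulip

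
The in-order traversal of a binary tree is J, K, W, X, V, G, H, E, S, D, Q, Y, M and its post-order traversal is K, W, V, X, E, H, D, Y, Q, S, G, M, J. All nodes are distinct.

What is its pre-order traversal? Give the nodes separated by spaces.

The last element of post-order is the root; it splits in-order into left and right subtrees.
Root J: left subtree has 0 nodes { }, right has 12 {K, W, X, V, G, H, E, S, D, Q, Y, M}.
  Root M: left subtree has 11 nodes {K, W, X, V, G, H, E, S, D, Q, Y}, right has 0 { }.
    Root G: left subtree has 4 nodes {K, W, X, V}, right has 6 {H, E, S, D, Q, Y}.
      Root X: left subtree has 2 nodes {K, W}, right has 1 {V}.
        Root W: left subtree has 1 node {K}, right has 0 { }.
      Root S: left subtree has 2 nodes {H, E}, right has 3 {D, Q, Y}.
        Root H: left subtree has 0 nodes { }, right has 1 {E}.
        Root Q: left subtree has 1 node {D}, right has 1 {Y}.

J M G X W K V S H E Q D Y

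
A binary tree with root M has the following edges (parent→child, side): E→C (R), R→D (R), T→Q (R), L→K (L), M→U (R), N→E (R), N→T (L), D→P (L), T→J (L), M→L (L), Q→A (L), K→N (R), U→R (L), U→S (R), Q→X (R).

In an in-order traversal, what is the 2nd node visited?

In-order visits the left subtree, then the node, then the right subtree.
At M: go left to L.
  At L: go left to K.
    At K: no left child.
    Visit K.
    At K: go right to N.
      At N: go left to T.
        At T: go left to J.
          J is a leaf — visit J.
        Visit T.
        At T: go right to Q.
          At Q: go left to A.
            A is a leaf — visit A.
          Visit Q.
          At Q: go right to X.
            X is a leaf — visit X.
      Visit N.
      At N: go right to E.
        At E: no left child.
        Visit E.
        At E: go right to C.
          C is a leaf — visit C.
  Visit L.
  At L: no right child.
Visit M.
At M: go right to U.
  At U: go left to R.
    At R: no left child.
    Visit R.
    At R: go right to D.
      At D: go left to P.
        P is a leaf — visit P.
      Visit D.
      At D: no right child.
  Visit U.
  At U: go right to S.
    S is a leaf — visit S.
Full in-order sequence: K, J, T, A, Q, X, N, E, C, L, M, R, P, D, U, S.

J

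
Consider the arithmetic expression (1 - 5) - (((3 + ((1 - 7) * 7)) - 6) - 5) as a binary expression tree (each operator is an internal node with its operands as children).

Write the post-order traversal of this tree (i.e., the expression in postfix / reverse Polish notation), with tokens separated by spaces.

Post-order on an expression tree gives postfix notation: for each operator, emit left operand, right operand, then the operator.

1 5 - 3 1 7 - 7 * + 6 - 5 - -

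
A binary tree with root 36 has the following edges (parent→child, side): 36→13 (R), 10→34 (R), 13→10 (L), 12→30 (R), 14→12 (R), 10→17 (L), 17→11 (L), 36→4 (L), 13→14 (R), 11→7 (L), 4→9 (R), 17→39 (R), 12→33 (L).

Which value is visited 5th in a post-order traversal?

Post-order visits the left subtree, then the right subtree, then the node.
At 36: go left to 4.
  At 4: no left child.
  At 4: go right to 9.
    9 is a leaf — visit 9.
  Visit 4.
At 36: go right to 13.
  At 13: go left to 10.
    At 10: go left to 17.
      At 17: go left to 11.
        At 11: go left to 7.
          7 is a leaf — visit 7.
        At 11: no right child.
        Visit 11.
      At 17: go right to 39.
        39 is a leaf — visit 39.
      Visit 17.
    At 10: go right to 34.
      34 is a leaf — visit 34.
    Visit 10.
  At 13: go right to 14.
    At 14: no left child.
    At 14: go right to 12.
      At 12: go left to 33.
        33 is a leaf — visit 33.
      At 12: go right to 30.
        30 is a leaf — visit 30.
      Visit 12.
    Visit 14.
  Visit 13.
Visit 36.
Full post-order sequence: 9, 4, 7, 11, 39, 17, 34, 10, 33, 30, 12, 14, 13, 36.

39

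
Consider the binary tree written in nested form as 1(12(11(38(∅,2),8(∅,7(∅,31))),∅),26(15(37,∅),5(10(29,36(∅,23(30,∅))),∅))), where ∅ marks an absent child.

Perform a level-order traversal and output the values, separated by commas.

1, 12, 26, 11, 15, 5, 38, 8, 37, 10, 2, 7, 29, 36, 31, 23, 30

Level-order visits nodes level by level from the root, left to right within each level.
Level 0: 1
Level 1: 12, 26
Level 2: 11, 15, 5
Level 3: 38, 8, 37, 10
Level 4: 2, 7, 29, 36
Level 5: 31, 23
Level 6: 30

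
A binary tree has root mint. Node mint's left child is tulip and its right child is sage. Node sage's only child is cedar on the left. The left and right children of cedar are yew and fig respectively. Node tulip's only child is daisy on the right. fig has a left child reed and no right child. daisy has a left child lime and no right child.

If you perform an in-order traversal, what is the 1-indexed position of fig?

8

In-order visits the left subtree, then the node, then the right subtree.
At mint: go left to tulip.
  At tulip: no left child.
  Visit tulip.
  At tulip: go right to daisy.
    At daisy: go left to lime.
      lime is a leaf — visit lime.
    Visit daisy.
    At daisy: no right child.
Visit mint.
At mint: go right to sage.
  At sage: go left to cedar.
    At cedar: go left to yew.
      yew is a leaf — visit yew.
    Visit cedar.
    At cedar: go right to fig.
      At fig: go left to reed.
        reed is a leaf — visit reed.
      Visit fig.
      At fig: no right child.
  Visit sage.
  At sage: no right child.
Full in-order sequence: tulip, lime, daisy, mint, yew, cedar, reed, fig, sage.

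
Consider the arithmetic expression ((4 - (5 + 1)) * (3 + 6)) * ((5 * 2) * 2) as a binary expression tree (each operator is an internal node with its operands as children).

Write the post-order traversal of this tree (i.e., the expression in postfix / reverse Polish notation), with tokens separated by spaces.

Post-order on an expression tree gives postfix notation: for each operator, emit left operand, right operand, then the operator.

4 5 1 + - 3 6 + * 5 2 * 2 * *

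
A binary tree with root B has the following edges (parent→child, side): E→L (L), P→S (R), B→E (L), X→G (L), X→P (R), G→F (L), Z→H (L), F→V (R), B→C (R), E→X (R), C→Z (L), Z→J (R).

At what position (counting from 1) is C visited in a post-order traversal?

Post-order visits the left subtree, then the right subtree, then the node.
At B: go left to E.
  At E: go left to L.
    L is a leaf — visit L.
  At E: go right to X.
    At X: go left to G.
      At G: go left to F.
        At F: no left child.
        At F: go right to V.
          V is a leaf — visit V.
        Visit F.
      At G: no right child.
      Visit G.
    At X: go right to P.
      At P: no left child.
      At P: go right to S.
        S is a leaf — visit S.
      Visit P.
    Visit X.
  Visit E.
At B: go right to C.
  At C: go left to Z.
    At Z: go left to H.
      H is a leaf — visit H.
    At Z: go right to J.
      J is a leaf — visit J.
    Visit Z.
  At C: no right child.
  Visit C.
Visit B.
Full post-order sequence: L, V, F, G, S, P, X, E, H, J, Z, C, B.

12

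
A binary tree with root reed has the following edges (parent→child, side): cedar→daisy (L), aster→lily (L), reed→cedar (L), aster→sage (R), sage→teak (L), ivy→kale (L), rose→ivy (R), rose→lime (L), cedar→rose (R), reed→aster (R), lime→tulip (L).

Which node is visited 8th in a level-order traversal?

Level-order visits nodes level by level from the root, left to right within each level.
Level 0: reed
Level 1: cedar, aster
Level 2: daisy, rose, lily, sage
Level 3: lime, ivy, teak
Level 4: tulip, kale
Full level-order sequence: reed, cedar, aster, daisy, rose, lily, sage, lime, ivy, teak, tulip, kale.

lime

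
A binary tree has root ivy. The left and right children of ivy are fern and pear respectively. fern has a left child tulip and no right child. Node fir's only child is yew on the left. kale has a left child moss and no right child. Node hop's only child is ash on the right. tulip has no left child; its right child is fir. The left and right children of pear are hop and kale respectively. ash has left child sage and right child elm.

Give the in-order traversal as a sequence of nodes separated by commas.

tulip, yew, fir, fern, ivy, hop, sage, ash, elm, pear, moss, kale

In-order visits the left subtree, then the node, then the right subtree.
At ivy: go left to fern.
  At fern: go left to tulip.
    At tulip: no left child.
    Visit tulip.
    At tulip: go right to fir.
      At fir: go left to yew.
        yew is a leaf — visit yew.
      Visit fir.
      At fir: no right child.
  Visit fern.
  At fern: no right child.
Visit ivy.
At ivy: go right to pear.
  At pear: go left to hop.
    At hop: no left child.
    Visit hop.
    At hop: go right to ash.
      At ash: go left to sage.
        sage is a leaf — visit sage.
      Visit ash.
      At ash: go right to elm.
        elm is a leaf — visit elm.
  Visit pear.
  At pear: go right to kale.
    At kale: go left to moss.
      moss is a leaf — visit moss.
    Visit kale.
    At kale: no right child.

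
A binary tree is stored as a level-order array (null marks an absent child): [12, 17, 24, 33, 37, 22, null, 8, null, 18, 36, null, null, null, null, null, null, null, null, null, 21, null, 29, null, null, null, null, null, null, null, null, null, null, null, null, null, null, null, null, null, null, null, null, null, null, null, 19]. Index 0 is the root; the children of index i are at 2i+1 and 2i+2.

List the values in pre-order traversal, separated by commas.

Pre-order visits the node, then its left subtree, then its right subtree.
Visit 12.
At 12: go left to 17.
  Visit 17.
  At 17: go left to 33.
    Visit 33.
    At 33: go left to 8.
      8 is a leaf — visit 8.
    At 33: no right child.
  At 17: go right to 37.
    Visit 37.
    At 37: go left to 18.
      Visit 18.
      At 18: no left child.
      At 18: go right to 21.
        21 is a leaf — visit 21.
    At 37: go right to 36.
      Visit 36.
      At 36: no left child.
      At 36: go right to 29.
        Visit 29.
        At 29: no left child.
        At 29: go right to 19.
          19 is a leaf — visit 19.
At 12: go right to 24.
  Visit 24.
  At 24: go left to 22.
    22 is a leaf — visit 22.
  At 24: no right child.

12, 17, 33, 8, 37, 18, 21, 36, 29, 19, 24, 22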